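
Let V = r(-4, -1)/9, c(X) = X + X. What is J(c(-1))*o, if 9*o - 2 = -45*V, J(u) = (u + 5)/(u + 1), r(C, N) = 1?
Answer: 1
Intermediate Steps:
c(X) = 2*X
J(u) = (5 + u)/(1 + u)
V = ⅑ (V = 1/9 = 1*(⅑) = ⅑ ≈ 0.11111)
o = -⅓ (o = 2/9 + (-45*⅑)/9 = 2/9 + (⅑)*(-5) = 2/9 - 5/9 = -⅓ ≈ -0.33333)
J(c(-1))*o = ((5 + 2*(-1))/(1 + 2*(-1)))*(-⅓) = ((5 - 2)/(1 - 2))*(-⅓) = (3/(-1))*(-⅓) = -1*3*(-⅓) = -3*(-⅓) = 1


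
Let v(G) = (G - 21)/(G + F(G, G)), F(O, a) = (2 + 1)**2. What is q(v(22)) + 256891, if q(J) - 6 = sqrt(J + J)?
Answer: 256897 + sqrt(62)/31 ≈ 2.5690e+5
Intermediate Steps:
F(O, a) = 9 (F(O, a) = 3**2 = 9)
v(G) = (-21 + G)/(9 + G) (v(G) = (G - 21)/(G + 9) = (-21 + G)/(9 + G))
q(J) = 6 + sqrt(2)*sqrt(J) (q(J) = 6 + sqrt(J + J) = 6 + sqrt(2*J) = 6 + sqrt(2)*sqrt(J))
q(v(22)) + 256891 = (6 + sqrt(2)*sqrt((-21 + 22)/(9 + 22))) + 256891 = (6 + sqrt(2)*sqrt(1/31)) + 256891 = (6 + sqrt(2)*(sqrt(31)/31)) + 256891 = (6 + sqrt(62)/31) + 256891 = 256897 + sqrt(62)/31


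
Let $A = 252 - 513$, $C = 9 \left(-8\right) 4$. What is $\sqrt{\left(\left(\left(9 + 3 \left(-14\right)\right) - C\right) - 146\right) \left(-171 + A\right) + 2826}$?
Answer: $3 i \sqrt{4918} \approx 210.39 i$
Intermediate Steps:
$C = -288$ ($C = \left(-72\right) 4 = -288$)
$A = -261$ ($A = 252 - 513 = -261$)
$\sqrt{\left(\left(\left(9 + 3 \left(-14\right)\right) - C\right) - 146\right) \left(-171 + A\right) + 2826} = \sqrt{\left(\left(\left(9 + 3 \left(-14\right)\right) - -288\right) - 146\right) \left(-171 - 261\right) + 2826} = \sqrt{\left(\left(\left(9 - 42\right) + 288\right) - 146\right) \left(-432\right) + 2826} = \sqrt{\left(\left(-33 + 288\right) - 146\right) \left(-432\right) + 2826} = \sqrt{\left(255 - 146\right) \left(-432\right) + 2826} = \sqrt{109 \left(-432\right) + 2826} = \sqrt{-47088 + 2826} = \sqrt{-44262} = 3 i \sqrt{4918}$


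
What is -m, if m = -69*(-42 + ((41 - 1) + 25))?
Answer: 1587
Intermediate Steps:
m = -1587 (m = -69*(-42 + (40 + 25)) = -69*(-42 + 65) = -69*23 = -1587)
-m = -1*(-1587) = 1587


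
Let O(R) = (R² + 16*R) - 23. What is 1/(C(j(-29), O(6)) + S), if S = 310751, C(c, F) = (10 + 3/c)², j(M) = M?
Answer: 841/261423960 ≈ 3.2170e-6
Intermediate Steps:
O(R) = -23 + R² + 16*R
1/(C(j(-29), O(6)) + S) = 1/((3 + 10*(-29))²/(-29)² + 310751) = 1/((3 - 290)²/841 + 310751) = 1/((1/841)*(-287)² + 310751) = 1/((1/841)*82369 + 310751) = 1/(82369/841 + 310751) = 1/(261423960/841) = 841/261423960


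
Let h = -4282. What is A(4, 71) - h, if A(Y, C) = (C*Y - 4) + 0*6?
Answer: 4562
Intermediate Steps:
A(Y, C) = -4 + C*Y (A(Y, C) = (-4 + C*Y) + 0 = -4 + C*Y)
A(4, 71) - h = (-4 + 71*4) - 1*(-4282) = (-4 + 284) + 4282 = 280 + 4282 = 4562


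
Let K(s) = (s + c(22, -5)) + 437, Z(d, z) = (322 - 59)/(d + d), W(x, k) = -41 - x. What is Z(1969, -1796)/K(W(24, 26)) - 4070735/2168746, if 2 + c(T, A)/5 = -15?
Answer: -1150049685303/612782435419 ≈ -1.8768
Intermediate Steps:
c(T, A) = -85 (c(T, A) = -10 + 5*(-15) = -10 - 75 = -85)
Z(d, z) = 263/(2*d) (Z(d, z) = 263/((2*d)) = 263*(1/(2*d)) = 263/(2*d))
K(s) = 352 + s (K(s) = (s - 85) + 437 = (-85 + s) + 437 = 352 + s)
Z(1969, -1796)/K(W(24, 26)) - 4070735/2168746 = ((263/2)/1969)/(352 + (-41 - 1*24)) - 4070735/2168746 = ((263/2)*(1/1969))/(352 + (-41 - 24)) - 4070735*1/2168746 = 263/(3938*(352 - 65)) - 4070735/2168746 = (263/3938)/287 - 4070735/2168746 = (263/3938)*(1/287) - 4070735/2168746 = 263/1130206 - 4070735/2168746 = -1150049685303/612782435419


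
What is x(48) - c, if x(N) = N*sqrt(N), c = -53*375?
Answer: 19875 + 192*sqrt(3) ≈ 20208.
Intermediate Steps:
c = -19875
x(N) = N**(3/2)
x(48) - c = 48**(3/2) - 1*(-19875) = 192*sqrt(3) + 19875 = 19875 + 192*sqrt(3)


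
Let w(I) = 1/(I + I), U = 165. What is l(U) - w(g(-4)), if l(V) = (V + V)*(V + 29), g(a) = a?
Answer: 512161/8 ≈ 64020.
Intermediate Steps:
l(V) = 2*V*(29 + V) (l(V) = (2*V)*(29 + V) = 2*V*(29 + V))
w(I) = 1/(2*I)
l(U) - w(g(-4)) = 2*165*(29 + 165) - 1/(2*(-4)) = 2*165*194 - (-1)/(2*4) = 64020 - 1*(-⅛) = 64020 + ⅛ = 512161/8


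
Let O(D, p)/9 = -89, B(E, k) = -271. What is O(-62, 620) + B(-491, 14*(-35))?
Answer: -1072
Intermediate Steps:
O(D, p) = -801 (O(D, p) = 9*(-89) = -801)
O(-62, 620) + B(-491, 14*(-35)) = -801 - 271 = -1072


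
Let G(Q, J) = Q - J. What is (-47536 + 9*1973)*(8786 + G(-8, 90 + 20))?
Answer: -258124372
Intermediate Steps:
(-47536 + 9*1973)*(8786 + G(-8, 90 + 20)) = (-47536 + 9*1973)*(8786 + (-8 - (90 + 20))) = (-47536 + 17757)*(8786 + (-8 - 1*110)) = -29779*(8786 + (-8 - 110)) = -29779*(8786 - 118) = -29779*8668 = -258124372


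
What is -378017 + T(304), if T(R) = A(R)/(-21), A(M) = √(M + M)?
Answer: -378017 - 4*√38/21 ≈ -3.7802e+5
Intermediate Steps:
A(M) = √2*√M (A(M) = √(2*M) = √2*√M)
T(R) = -√2*√R/21 (T(R) = (√2*√R)/(-21) = (√2*√R)*(-1/21) = -√2*√R/21)
-378017 + T(304) = -378017 - √2*√304/21 = -378017 - √2*4*√19/21 = -378017 - 4*√38/21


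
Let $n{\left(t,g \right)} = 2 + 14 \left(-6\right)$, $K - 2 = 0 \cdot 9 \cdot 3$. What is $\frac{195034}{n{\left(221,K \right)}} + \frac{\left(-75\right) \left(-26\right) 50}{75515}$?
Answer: $- \frac{1471999751}{619223} \approx -2377.2$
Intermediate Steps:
$K = 2$ ($K = 2 + 0 \cdot 9 \cdot 3 = 2 + 0 \cdot 3 = 2 + 0 = 2$)
$n{\left(t,g \right)} = -82$ ($n{\left(t,g \right)} = 2 - 84 = -82$)
$\frac{195034}{n{\left(221,K \right)}} + \frac{\left(-75\right) \left(-26\right) 50}{75515} = \frac{195034}{-82} + \frac{\left(-75\right) \left(-26\right) 50}{75515} = 195034 \left(- \frac{1}{82}\right) + 1950 \cdot 50 \cdot \frac{1}{75515} = - \frac{97517}{41} + 97500 \cdot \frac{1}{75515} = - \frac{97517}{41} + \frac{19500}{15103} = - \frac{1471999751}{619223}$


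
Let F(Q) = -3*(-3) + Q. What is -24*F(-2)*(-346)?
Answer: 58128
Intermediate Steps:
F(Q) = 9 + Q
-24*F(-2)*(-346) = -24*(9 - 2)*(-346) = -168*(-346) = -24*(-2422) = 58128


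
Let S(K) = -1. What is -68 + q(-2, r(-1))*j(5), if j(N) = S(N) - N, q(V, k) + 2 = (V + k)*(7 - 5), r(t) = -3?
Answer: 4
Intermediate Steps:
q(V, k) = -2 + 2*V + 2*k (q(V, k) = -2 + (V + k)*(7 - 5) = -2 + (V + k)*2 = -2 + (2*V + 2*k) = -2 + 2*V + 2*k)
j(N) = -1 - N
-68 + q(-2, r(-1))*j(5) = -68 + (-2 + 2*(-2) + 2*(-3))*(-1 - 1*5) = -68 + (-2 - 4 - 6)*(-1 - 5) = -68 - 12*(-6) = -68 + 72 = 4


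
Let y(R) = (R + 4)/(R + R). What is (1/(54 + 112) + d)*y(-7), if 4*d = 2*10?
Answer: 2493/2324 ≈ 1.0727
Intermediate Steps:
y(R) = (4 + R)/(2*R) (y(R) = (4 + R)/((2*R)) = (4 + R)*(1/(2*R)) = (4 + R)/(2*R))
d = 5 (d = (2*10)/4 = (¼)*20 = 5)
(1/(54 + 112) + d)*y(-7) = (1/(54 + 112) + 5)*((½)*(4 - 7)/(-7)) = (1/166 + 5)*((½)*(-⅐)*(-3)) = (1/166 + 5)*(3/14) = (831/166)*(3/14) = 2493/2324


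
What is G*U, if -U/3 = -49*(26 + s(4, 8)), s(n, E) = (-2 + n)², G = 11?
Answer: 48510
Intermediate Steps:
U = 4410 (U = -(-147)*(26 + (-2 + 4)²) = -(-147)*(26 + 2²) = -(-147)*(26 + 4) = -(-147)*30 = -3*(-1470) = 4410)
G*U = 11*4410 = 48510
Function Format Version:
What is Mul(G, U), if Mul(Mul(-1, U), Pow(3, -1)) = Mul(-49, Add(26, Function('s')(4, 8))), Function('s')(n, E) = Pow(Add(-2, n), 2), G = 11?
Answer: 48510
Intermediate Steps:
U = 4410 (U = Mul(-3, Mul(-49, Add(26, Pow(Add(-2, 4), 2)))) = Mul(-3, Mul(-49, Add(26, Pow(2, 2)))) = Mul(-3, Mul(-49, Add(26, 4))) = Mul(-3, Mul(-49, 30)) = Mul(-3, -1470) = 4410)
Mul(G, U) = Mul(11, 4410) = 48510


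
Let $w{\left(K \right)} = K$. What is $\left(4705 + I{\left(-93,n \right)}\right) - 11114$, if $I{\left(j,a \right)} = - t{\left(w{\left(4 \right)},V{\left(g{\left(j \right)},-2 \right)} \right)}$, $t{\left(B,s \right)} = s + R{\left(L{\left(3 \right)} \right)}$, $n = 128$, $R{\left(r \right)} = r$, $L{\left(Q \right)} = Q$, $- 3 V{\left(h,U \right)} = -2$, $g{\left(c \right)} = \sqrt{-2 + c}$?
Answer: $- \frac{19238}{3} \approx -6412.7$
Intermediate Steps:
$V{\left(h,U \right)} = \frac{2}{3}$ ($V{\left(h,U \right)} = \left(- \frac{1}{3}\right) \left(-2\right) = \frac{2}{3}$)
$t{\left(B,s \right)} = 3 + s$ ($t{\left(B,s \right)} = s + 3 = 3 + s$)
$I{\left(j,a \right)} = - \frac{11}{3}$ ($I{\left(j,a \right)} = - (3 + \frac{2}{3}) = \left(-1\right) \frac{11}{3} = - \frac{11}{3}$)
$\left(4705 + I{\left(-93,n \right)}\right) - 11114 = \left(4705 - \frac{11}{3}\right) - 11114 = \frac{14104}{3} - 11114 = - \frac{19238}{3}$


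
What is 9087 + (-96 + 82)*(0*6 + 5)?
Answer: 9017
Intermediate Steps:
9087 + (-96 + 82)*(0*6 + 5) = 9087 - 14*(0 + 5) = 9087 - 14*5 = 9087 - 70 = 9017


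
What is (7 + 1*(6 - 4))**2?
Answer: 81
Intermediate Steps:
(7 + 1*(6 - 4))**2 = (7 + 1*2)**2 = (7 + 2)**2 = 9**2 = 81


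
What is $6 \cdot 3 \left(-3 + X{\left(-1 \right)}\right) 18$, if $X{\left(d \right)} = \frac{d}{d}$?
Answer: $-648$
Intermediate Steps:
$X{\left(d \right)} = 1$
$6 \cdot 3 \left(-3 + X{\left(-1 \right)}\right) 18 = 6 \cdot 3 \left(-3 + 1\right) 18 = 6 \cdot 3 \left(-2\right) 18 = 6 \left(-6\right) 18 = \left(-36\right) 18 = -648$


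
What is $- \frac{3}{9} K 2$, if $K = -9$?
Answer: $6$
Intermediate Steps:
$- \frac{3}{9} K 2 = - \frac{3}{9} \left(-9\right) 2 = \left(-3\right) \frac{1}{9} \left(-9\right) 2 = \left(- \frac{1}{3}\right) \left(-9\right) 2 = 3 \cdot 2 = 6$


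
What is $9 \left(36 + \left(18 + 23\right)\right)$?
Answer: $693$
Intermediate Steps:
$9 \left(36 + \left(18 + 23\right)\right) = 9 \left(36 + 41\right) = 9 \cdot 77 = 693$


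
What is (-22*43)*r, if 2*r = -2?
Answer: 946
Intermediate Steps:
r = -1 (r = (1/2)*(-2) = -1)
(-22*43)*r = -22*43*(-1) = -946*(-1) = 946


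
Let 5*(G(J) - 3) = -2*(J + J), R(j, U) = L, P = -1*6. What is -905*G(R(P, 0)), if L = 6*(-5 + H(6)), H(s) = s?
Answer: 1629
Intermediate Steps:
P = -6
L = 6 (L = 6*(-5 + 6) = 6*1 = 6)
R(j, U) = 6
G(J) = 3 - 4*J/5 (G(J) = 3 + (-2*(J + J))/5 = 3 + (-4*J)/5 = 3 - 4*J/5)
-905*G(R(P, 0)) = -905*(3 - ⅘*6) = -905*(3 - 24/5) = -905*(-9/5) = 1629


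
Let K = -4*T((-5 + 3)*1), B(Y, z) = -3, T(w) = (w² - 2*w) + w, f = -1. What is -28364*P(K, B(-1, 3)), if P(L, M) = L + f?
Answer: 709100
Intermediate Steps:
T(w) = w² - w
K = -24 (K = -4*(-5 + 3)*1*(-1 + (-5 + 3)*1) = -4*(-2*1)*(-1 - 2*1) = -(-8)*(-1 - 2) = -(-8)*(-3) = -4*6 = -24)
P(L, M) = -1 + L (P(L, M) = L - 1 = -1 + L)
-28364*P(K, B(-1, 3)) = -28364*(-1 - 24) = -28364*(-25) = 709100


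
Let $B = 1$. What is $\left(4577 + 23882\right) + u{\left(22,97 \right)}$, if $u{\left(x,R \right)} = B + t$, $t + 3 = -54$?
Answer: $28403$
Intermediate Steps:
$t = -57$ ($t = -3 - 54 = -57$)
$u{\left(x,R \right)} = -56$ ($u{\left(x,R \right)} = 1 - 57 = -56$)
$\left(4577 + 23882\right) + u{\left(22,97 \right)} = \left(4577 + 23882\right) - 56 = 28459 - 56 = 28403$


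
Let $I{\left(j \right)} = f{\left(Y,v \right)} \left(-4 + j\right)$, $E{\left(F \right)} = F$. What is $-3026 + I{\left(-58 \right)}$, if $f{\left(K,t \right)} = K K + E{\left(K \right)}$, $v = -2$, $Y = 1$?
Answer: $-3150$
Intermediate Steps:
$f{\left(K,t \right)} = K + K^{2}$ ($f{\left(K,t \right)} = K K + K = K^{2} + K = K + K^{2}$)
$I{\left(j \right)} = -8 + 2 j$ ($I{\left(j \right)} = 1 \left(1 + 1\right) \left(-4 + j\right) = 1 \cdot 2 \left(-4 + j\right) = 2 \left(-4 + j\right) = -8 + 2 j$)
$-3026 + I{\left(-58 \right)} = -3026 + \left(-8 + 2 \left(-58\right)\right) = -3026 - 124 = -3150$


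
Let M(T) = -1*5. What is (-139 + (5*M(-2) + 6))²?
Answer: 24964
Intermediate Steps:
M(T) = -5
(-139 + (5*M(-2) + 6))² = (-139 + (5*(-5) + 6))² = (-139 + (-25 + 6))² = (-139 - 19)² = (-158)² = 24964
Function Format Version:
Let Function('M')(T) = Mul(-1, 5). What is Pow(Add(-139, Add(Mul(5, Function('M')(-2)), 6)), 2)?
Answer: 24964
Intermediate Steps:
Function('M')(T) = -5
Pow(Add(-139, Add(Mul(5, Function('M')(-2)), 6)), 2) = Pow(Add(-139, Add(Mul(5, -5), 6)), 2) = Pow(Add(-139, Add(-25, 6)), 2) = Pow(Add(-139, -19), 2) = Pow(-158, 2) = 24964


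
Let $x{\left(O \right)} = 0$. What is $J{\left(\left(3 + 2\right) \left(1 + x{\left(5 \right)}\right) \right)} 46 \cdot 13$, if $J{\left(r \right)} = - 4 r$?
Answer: $-11960$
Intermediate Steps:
$J{\left(\left(3 + 2\right) \left(1 + x{\left(5 \right)}\right) \right)} 46 \cdot 13 = - 4 \left(3 + 2\right) \left(1 + 0\right) 46 \cdot 13 = - 4 \cdot 5 \cdot 1 \cdot 46 \cdot 13 = \left(-4\right) 5 \cdot 46 \cdot 13 = \left(-20\right) 46 \cdot 13 = \left(-920\right) 13 = -11960$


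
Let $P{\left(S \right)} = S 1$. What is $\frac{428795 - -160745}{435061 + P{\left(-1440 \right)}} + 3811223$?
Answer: $\frac{1652626918023}{433621} \approx 3.8112 \cdot 10^{6}$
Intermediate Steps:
$P{\left(S \right)} = S$
$\frac{428795 - -160745}{435061 + P{\left(-1440 \right)}} + 3811223 = \frac{428795 - -160745}{435061 - 1440} + 3811223 = \frac{428795 + 160745}{433621} + 3811223 = 589540 \cdot \frac{1}{433621} + 3811223 = \frac{589540}{433621} + 3811223 = \frac{1652626918023}{433621}$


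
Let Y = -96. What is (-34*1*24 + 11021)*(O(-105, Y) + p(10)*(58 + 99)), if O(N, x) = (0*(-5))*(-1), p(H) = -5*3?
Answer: -24032775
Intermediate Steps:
p(H) = -15
O(N, x) = 0 (O(N, x) = 0*(-1) = 0)
(-34*1*24 + 11021)*(O(-105, Y) + p(10)*(58 + 99)) = (-34*1*24 + 11021)*(0 - 15*(58 + 99)) = (-34*24 + 11021)*(0 - 15*157) = (-816 + 11021)*(0 - 2355) = 10205*(-2355) = -24032775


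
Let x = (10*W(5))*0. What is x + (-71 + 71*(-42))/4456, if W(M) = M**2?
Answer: -3053/4456 ≈ -0.68514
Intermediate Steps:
x = 0 (x = (10*5**2)*0 = (10*25)*0 = 250*0 = 0)
x + (-71 + 71*(-42))/4456 = 0 + (-71 + 71*(-42))/4456 = 0 + (-71 - 2982)*(1/4456) = 0 - 3053*1/4456 = 0 - 3053/4456 = -3053/4456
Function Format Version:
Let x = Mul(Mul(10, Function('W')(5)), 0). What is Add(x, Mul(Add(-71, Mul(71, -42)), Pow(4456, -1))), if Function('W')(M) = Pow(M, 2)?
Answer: Rational(-3053, 4456) ≈ -0.68514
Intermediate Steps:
x = 0 (x = Mul(Mul(10, Pow(5, 2)), 0) = Mul(Mul(10, 25), 0) = Mul(250, 0) = 0)
Add(x, Mul(Add(-71, Mul(71, -42)), Pow(4456, -1))) = Add(0, Mul(Add(-71, Mul(71, -42)), Pow(4456, -1))) = Add(0, Mul(Add(-71, -2982), Rational(1, 4456))) = Add(0, Mul(-3053, Rational(1, 4456))) = Add(0, Rational(-3053, 4456)) = Rational(-3053, 4456)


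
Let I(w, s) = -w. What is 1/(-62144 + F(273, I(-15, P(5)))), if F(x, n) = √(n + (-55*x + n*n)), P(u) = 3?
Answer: -62144/3861891511 - 5*I*√591/3861891511 ≈ -1.6092e-5 - 3.1475e-8*I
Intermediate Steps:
F(x, n) = √(n + n² - 55*x) (F(x, n) = √(n + (-55*x + n²)) = √(n + (n² - 55*x)) = √(n + n² - 55*x))
1/(-62144 + F(273, I(-15, P(5)))) = 1/(-62144 + √(-1*(-15) + (-1*(-15))² - 55*273)) = 1/(-62144 + √(15 + 15² - 15015)) = 1/(-62144 + √(15 + 225 - 15015)) = 1/(-62144 + √(-14775)) = 1/(-62144 + 5*I*√591)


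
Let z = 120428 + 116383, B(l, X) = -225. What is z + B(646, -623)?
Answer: 236586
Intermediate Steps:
z = 236811
z + B(646, -623) = 236811 - 225 = 236586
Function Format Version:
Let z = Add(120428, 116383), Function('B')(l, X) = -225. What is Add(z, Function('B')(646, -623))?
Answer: 236586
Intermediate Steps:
z = 236811
Add(z, Function('B')(646, -623)) = Add(236811, -225) = 236586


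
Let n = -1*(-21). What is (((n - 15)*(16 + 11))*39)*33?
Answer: 208494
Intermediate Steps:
n = 21
(((n - 15)*(16 + 11))*39)*33 = (((21 - 15)*(16 + 11))*39)*33 = ((6*27)*39)*33 = (162*39)*33 = 6318*33 = 208494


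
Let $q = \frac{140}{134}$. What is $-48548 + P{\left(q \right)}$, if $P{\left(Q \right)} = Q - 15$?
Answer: $- \frac{3253651}{67} \approx -48562.0$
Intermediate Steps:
$q = \frac{70}{67}$ ($q = 140 \cdot \frac{1}{134} = \frac{70}{67} \approx 1.0448$)
$P{\left(Q \right)} = -15 + Q$
$-48548 + P{\left(q \right)} = -48548 + \left(-15 + \frac{70}{67}\right) = -48548 - \frac{935}{67} = - \frac{3253651}{67}$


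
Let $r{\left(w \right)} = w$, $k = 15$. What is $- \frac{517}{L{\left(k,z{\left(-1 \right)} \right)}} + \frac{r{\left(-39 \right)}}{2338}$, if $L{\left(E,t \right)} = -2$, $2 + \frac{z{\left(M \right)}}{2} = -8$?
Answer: $\frac{302167}{1169} \approx 258.48$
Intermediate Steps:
$z{\left(M \right)} = -20$ ($z{\left(M \right)} = -4 + 2 \left(-8\right) = -4 - 16 = -20$)
$- \frac{517}{L{\left(k,z{\left(-1 \right)} \right)}} + \frac{r{\left(-39 \right)}}{2338} = - \frac{517}{-2} - \frac{39}{2338} = \left(-517\right) \left(- \frac{1}{2}\right) - \frac{39}{2338} = \frac{517}{2} - \frac{39}{2338} = \frac{302167}{1169}$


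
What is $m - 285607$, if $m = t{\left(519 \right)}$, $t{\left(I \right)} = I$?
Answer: $-285088$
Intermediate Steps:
$m = 519$
$m - 285607 = 519 - 285607 = -285088$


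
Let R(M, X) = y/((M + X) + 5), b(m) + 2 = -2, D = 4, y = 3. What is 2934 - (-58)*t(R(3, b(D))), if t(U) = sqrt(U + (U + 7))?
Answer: 2934 + 29*sqrt(34) ≈ 3103.1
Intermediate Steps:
b(m) = -4 (b(m) = -2 - 2 = -4)
R(M, X) = 3/(5 + M + X) (R(M, X) = 3/((M + X) + 5) = 3/(5 + M + X))
t(U) = sqrt(7 + 2*U) (t(U) = sqrt(U + (7 + U)) = sqrt(7 + 2*U))
2934 - (-58)*t(R(3, b(D))) = 2934 - (-58)*sqrt(7 + 2*(3/(5 + 3 - 4))) = 2934 - (-58)*sqrt(7 + 2*(3/4)) = 2934 - (-58)*sqrt(7 + 3/2) = 2934 - (-58)*sqrt(17/2) = 2934 - (-58)*sqrt(34)/2 = 2934 - (-29)*sqrt(34) = 2934 + 29*sqrt(34)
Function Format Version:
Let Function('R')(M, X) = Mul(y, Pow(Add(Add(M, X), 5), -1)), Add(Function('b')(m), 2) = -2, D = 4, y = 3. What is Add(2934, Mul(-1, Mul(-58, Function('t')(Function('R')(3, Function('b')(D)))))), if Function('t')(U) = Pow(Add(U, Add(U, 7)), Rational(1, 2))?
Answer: Add(2934, Mul(29, Pow(34, Rational(1, 2)))) ≈ 3103.1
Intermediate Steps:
Function('b')(m) = -4 (Function('b')(m) = Add(-2, -2) = -4)
Function('R')(M, X) = Mul(3, Pow(Add(5, M, X), -1)) (Function('R')(M, X) = Mul(3, Pow(Add(Add(M, X), 5), -1)) = Mul(3, Pow(Add(5, M, X), -1)))
Function('t')(U) = Pow(Add(7, Mul(2, U)), Rational(1, 2)) (Function('t')(U) = Pow(Add(U, Add(7, U)), Rational(1, 2)) = Pow(Add(7, Mul(2, U)), Rational(1, 2)))
Add(2934, Mul(-1, Mul(-58, Function('t')(Function('R')(3, Function('b')(D)))))) = Add(2934, Mul(-1, Mul(-58, Pow(Add(7, Mul(2, Mul(3, Pow(Add(5, 3, -4), -1)))), Rational(1, 2))))) = Add(2934, Mul(-1, Mul(-58, Pow(Add(7, Mul(2, Mul(3, Pow(4, -1)))), Rational(1, 2))))) = Add(2934, Mul(-1, Mul(-58, Pow(Add(7, Mul(2, Mul(3, Rational(1, 4)))), Rational(1, 2))))) = Add(2934, Mul(-1, Mul(-58, Pow(Add(7, Mul(2, Rational(3, 4))), Rational(1, 2))))) = Add(2934, Mul(-1, Mul(-58, Pow(Add(7, Rational(3, 2)), Rational(1, 2))))) = Add(2934, Mul(-1, Mul(-58, Pow(Rational(17, 2), Rational(1, 2))))) = Add(2934, Mul(-1, Mul(-58, Mul(Rational(1, 2), Pow(34, Rational(1, 2)))))) = Add(2934, Mul(-1, Mul(-29, Pow(34, Rational(1, 2))))) = Add(2934, Mul(29, Pow(34, Rational(1, 2))))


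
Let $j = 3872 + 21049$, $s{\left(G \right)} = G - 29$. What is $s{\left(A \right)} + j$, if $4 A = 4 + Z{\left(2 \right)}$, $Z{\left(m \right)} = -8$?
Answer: $24891$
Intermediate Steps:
$A = -1$ ($A = \frac{4 - 8}{4} = \frac{1}{4} \left(-4\right) = -1$)
$s{\left(G \right)} = -29 + G$ ($s{\left(G \right)} = G - 29 = -29 + G$)
$j = 24921$
$s{\left(A \right)} + j = \left(-29 - 1\right) + 24921 = -30 + 24921 = 24891$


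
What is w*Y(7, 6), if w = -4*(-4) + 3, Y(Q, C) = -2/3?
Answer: -38/3 ≈ -12.667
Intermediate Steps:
Y(Q, C) = -⅔ (Y(Q, C) = -2*⅓ = -⅔)
w = 19 (w = 16 + 3 = 19)
w*Y(7, 6) = 19*(-⅔) = -38/3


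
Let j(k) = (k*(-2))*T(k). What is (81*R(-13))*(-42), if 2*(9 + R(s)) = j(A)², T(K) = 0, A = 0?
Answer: 30618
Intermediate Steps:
j(k) = 0 (j(k) = (k*(-2))*0 = -2*k*0 = 0)
R(s) = -9 (R(s) = -9 + (½)*0² = -9 + (½)*0 = -9 + 0 = -9)
(81*R(-13))*(-42) = (81*(-9))*(-42) = -729*(-42) = 30618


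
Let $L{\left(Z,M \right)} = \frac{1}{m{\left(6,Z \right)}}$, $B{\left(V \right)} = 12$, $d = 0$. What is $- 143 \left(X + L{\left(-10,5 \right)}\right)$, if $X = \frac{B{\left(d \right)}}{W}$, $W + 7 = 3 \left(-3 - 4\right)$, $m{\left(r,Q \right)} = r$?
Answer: $\frac{1573}{42} \approx 37.452$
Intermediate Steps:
$W = -28$ ($W = -7 + 3 \left(-3 - 4\right) = -7 + 3 \left(-7\right) = -7 - 21 = -28$)
$L{\left(Z,M \right)} = \frac{1}{6}$
$X = - \frac{3}{7}$ ($X = \frac{12}{-28} = 12 \left(- \frac{1}{28}\right) = - \frac{3}{7} \approx -0.42857$)
$- 143 \left(X + L{\left(-10,5 \right)}\right) = - 143 \left(- \frac{3}{7} + \frac{1}{6}\right) = \left(-143\right) \left(- \frac{11}{42}\right) = \frac{1573}{42}$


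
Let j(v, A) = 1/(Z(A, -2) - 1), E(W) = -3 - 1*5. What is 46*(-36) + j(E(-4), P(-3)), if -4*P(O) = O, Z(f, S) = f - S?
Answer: -11588/7 ≈ -1655.4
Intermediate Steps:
P(O) = -O/4
E(W) = -8 (E(W) = -3 - 5 = -8)
j(v, A) = 1/(1 + A) (j(v, A) = 1/((A - 1*(-2)) - 1) = 1/((A + 2) - 1) = 1/((2 + A) - 1) = 1/(1 + A))
46*(-36) + j(E(-4), P(-3)) = 46*(-36) + 1/(1 - 1/4*(-3)) = -1656 + 1/(1 + 3/4) = -1656 + 1/(7/4) = -1656 + 4/7 = -11588/7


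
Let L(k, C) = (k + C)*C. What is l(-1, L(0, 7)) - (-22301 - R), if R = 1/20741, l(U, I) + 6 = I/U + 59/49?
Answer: 3230004826/145187 ≈ 22247.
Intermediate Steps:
L(k, C) = C*(C + k) (L(k, C) = (C + k)*C = C*(C + k))
l(U, I) = -235/49 + I/U (l(U, I) = -6 + (I/U + 59/49) = -6 + (59/49 + I/U) = -235/49 + I/U)
R = 1/20741 ≈ 4.8214e-5
l(-1, L(0, 7)) - (-22301 - R) = (-235/49 + (7*(7 + 0))/(-1)) - (-22301 - 1*1/20741) = (-235/49 + (7*7)*(-1)) - (-22301 - 1/20741) = (-235/49 + 49*(-1)) - 1*(-462545042/20741) = (-235/49 - 49) + 462545042/20741 = -2636/49 + 462545042/20741 = 3230004826/145187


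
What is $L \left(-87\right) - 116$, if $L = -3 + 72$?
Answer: $-6119$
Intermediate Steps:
$L = 69$
$L \left(-87\right) - 116 = 69 \left(-87\right) - 116 = -6003 - 116 = -6119$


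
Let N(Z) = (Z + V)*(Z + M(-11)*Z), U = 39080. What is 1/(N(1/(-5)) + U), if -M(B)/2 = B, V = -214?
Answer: 25/1001633 ≈ 2.4959e-5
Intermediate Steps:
M(B) = -2*B
N(Z) = 23*Z*(-214 + Z) (N(Z) = (Z - 214)*(Z + (-2*(-11))*Z) = (-214 + Z)*(Z + 22*Z) = (-214 + Z)*(23*Z) = 23*Z*(-214 + Z))
1/(N(1/(-5)) + U) = 1/(23*(-214 + 1/(-5))/(-5) + 39080) = 1/(23*(-1/5)*(-214 - 1/5) + 39080) = 1/(23*(-1/5)*(-1071/5) + 39080) = 1/(24633/25 + 39080) = 1/(1001633/25) = 25/1001633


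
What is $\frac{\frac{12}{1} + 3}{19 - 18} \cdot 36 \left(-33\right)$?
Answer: $-17820$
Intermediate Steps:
$\frac{\frac{12}{1} + 3}{19 - 18} \cdot 36 \left(-33\right) = \frac{12 \cdot 1 + 3}{1} \cdot 36 \left(-33\right) = \left(12 + 3\right) 1 \cdot 36 \left(-33\right) = 15 \cdot 1 \cdot 36 \left(-33\right) = 15 \cdot 36 \left(-33\right) = 540 \left(-33\right) = -17820$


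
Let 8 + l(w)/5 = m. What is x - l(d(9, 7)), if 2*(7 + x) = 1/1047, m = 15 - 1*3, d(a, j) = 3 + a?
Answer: -56537/2094 ≈ -27.000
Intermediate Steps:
m = 12 (m = 15 - 3 = 12)
x = -14657/2094 (x = -7 + (1/2)/1047 = -7 + (1/2)*(1/1047) = -7 + 1/2094 = -14657/2094 ≈ -6.9995)
l(w) = 20 (l(w) = -40 + 5*12 = -40 + 60 = 20)
x - l(d(9, 7)) = -14657/2094 - 1*20 = -14657/2094 - 20 = -56537/2094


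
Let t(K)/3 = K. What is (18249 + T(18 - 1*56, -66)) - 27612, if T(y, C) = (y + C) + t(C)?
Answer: -9665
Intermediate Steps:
t(K) = 3*K
T(y, C) = y + 4*C (T(y, C) = (y + C) + 3*C = (C + y) + 3*C = y + 4*C)
(18249 + T(18 - 1*56, -66)) - 27612 = (18249 + ((18 - 1*56) + 4*(-66))) - 27612 = (18249 + ((18 - 56) - 264)) - 27612 = (18249 + (-38 - 264)) - 27612 = (18249 - 302) - 27612 = 17947 - 27612 = -9665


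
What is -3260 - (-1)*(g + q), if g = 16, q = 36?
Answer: -3208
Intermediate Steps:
-3260 - (-1)*(g + q) = -3260 - (-1)*(16 + 36) = -3260 - (-1)*52 = -3260 - 1*(-52) = -3260 + 52 = -3208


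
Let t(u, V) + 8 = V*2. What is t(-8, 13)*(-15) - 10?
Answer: -280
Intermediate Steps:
t(u, V) = -8 + 2*V (t(u, V) = -8 + V*2 = -8 + 2*V)
t(-8, 13)*(-15) - 10 = (-8 + 2*13)*(-15) - 10 = (-8 + 26)*(-15) - 10 = 18*(-15) - 10 = -270 - 10 = -280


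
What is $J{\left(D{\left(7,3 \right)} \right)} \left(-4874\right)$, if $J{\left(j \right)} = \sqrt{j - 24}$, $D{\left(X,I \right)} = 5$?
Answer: $- 4874 i \sqrt{19} \approx - 21245.0 i$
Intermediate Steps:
$J{\left(j \right)} = \sqrt{-24 + j}$
$J{\left(D{\left(7,3 \right)} \right)} \left(-4874\right) = \sqrt{-24 + 5} \left(-4874\right) = \sqrt{-19} \left(-4874\right) = i \sqrt{19} \left(-4874\right) = - 4874 i \sqrt{19}$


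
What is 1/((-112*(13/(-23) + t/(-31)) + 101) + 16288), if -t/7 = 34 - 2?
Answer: 713/11153469 ≈ 6.3926e-5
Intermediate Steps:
t = -224 (t = -7*(34 - 2) = -7*32 = -224)
1/((-112*(13/(-23) + t/(-31)) + 101) + 16288) = 1/((-112*(13/(-23) - 224/(-31)) + 101) + 16288) = 1/((-112*(13*(-1/23) - 224*(-1/31)) + 101) + 16288) = 1/((-112*(-13/23 + 224/31) + 101) + 16288) = 1/((-112*4749/713 + 101) + 16288) = 1/((-531888/713 + 101) + 16288) = 1/(-459875/713 + 16288) = 1/(11153469/713) = 713/11153469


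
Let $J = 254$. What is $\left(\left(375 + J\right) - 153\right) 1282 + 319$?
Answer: $610551$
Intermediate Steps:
$\left(\left(375 + J\right) - 153\right) 1282 + 319 = \left(\left(375 + 254\right) - 153\right) 1282 + 319 = \left(629 - 153\right) 1282 + 319 = 476 \cdot 1282 + 319 = 610232 + 319 = 610551$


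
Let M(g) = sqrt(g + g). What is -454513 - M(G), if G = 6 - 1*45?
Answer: -454513 - I*sqrt(78) ≈ -4.5451e+5 - 8.8318*I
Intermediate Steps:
G = -39 (G = 6 - 45 = -39)
M(g) = sqrt(2)*sqrt(g) (M(g) = sqrt(2*g) = sqrt(2)*sqrt(g))
-454513 - M(G) = -454513 - sqrt(2)*sqrt(-39) = -454513 - sqrt(2)*I*sqrt(39) = -454513 - I*sqrt(78)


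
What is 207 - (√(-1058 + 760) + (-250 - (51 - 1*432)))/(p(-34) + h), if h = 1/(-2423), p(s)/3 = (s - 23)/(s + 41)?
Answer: 87990271/414340 + 16961*I*√298/414340 ≈ 212.36 + 0.70665*I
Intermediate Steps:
p(s) = 3*(-23 + s)/(41 + s) (p(s) = 3*((s - 23)/(s + 41)) = 3*((-23 + s)/(41 + s)) = 3*(-23 + s)/(41 + s))
h = -1/2423 ≈ -0.00041271
207 - (√(-1058 + 760) + (-250 - (51 - 1*432)))/(p(-34) + h) = 207 - (√(-1058 + 760) + (-250 - (51 - 1*432)))/(3*(-23 - 34)/(41 - 34) - 1/2423) = 207 - (√(-298) + (-250 - (51 - 432)))/(3*(-57)/7 - 1/2423) = 207 - (I*√298 + (-250 - 1*(-381)))/(3*(⅐)*(-57) - 1/2423) = 207 - (I*√298 + (-250 + 381))/(-171/7 - 1/2423) = 207 - (I*√298 + 131)/(-414340/16961) = 207 - (131 + I*√298)*(-16961)/414340 = 207 - (-2221891/414340 - 16961*I*√298/414340) = 207 + (2221891/414340 + 16961*I*√298/414340) = 87990271/414340 + 16961*I*√298/414340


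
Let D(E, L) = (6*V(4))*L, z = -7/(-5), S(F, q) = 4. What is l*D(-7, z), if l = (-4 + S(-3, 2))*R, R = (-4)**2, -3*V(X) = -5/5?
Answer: 0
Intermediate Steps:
V(X) = 1/3 (V(X) = -(-5)/(3*5) = -1/3*(-1) = 1/3)
z = 7/5 (z = -7*(-1/5) = 7/5 ≈ 1.4000)
R = 16
D(E, L) = 2*L (D(E, L) = (6*(1/3))*L = 2*L)
l = 0 (l = (-4 + 4)*16 = 0*16 = 0)
l*D(-7, z) = 0*(2*(7/5)) = 0*(14/5) = 0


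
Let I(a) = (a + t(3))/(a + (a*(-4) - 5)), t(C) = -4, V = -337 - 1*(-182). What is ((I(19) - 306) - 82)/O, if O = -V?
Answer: -24071/9610 ≈ -2.5048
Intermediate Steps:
V = -155 (V = -337 + 182 = -155)
I(a) = (-4 + a)/(-5 - 3*a) (I(a) = (a - 4)/(a + (a*(-4) - 5)) = (-4 + a)/(a + (-4*a - 5)) = (-4 + a)/(a + (-5 - 4*a)) = (-4 + a)/(-5 - 3*a))
O = 155 (O = -1*(-155) = 155)
((I(19) - 306) - 82)/O = (((4 - 1*19)/(5 + 3*19) - 306) - 82)/155 = (((4 - 19)/(5 + 57) - 306) - 82)*(1/155) = ((-15/62 - 306) - 82)*(1/155) = (-18987/62 - 82)*(1/155) = -24071/62*1/155 = -24071/9610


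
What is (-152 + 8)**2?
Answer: 20736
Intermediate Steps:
(-152 + 8)**2 = (-144)**2 = 20736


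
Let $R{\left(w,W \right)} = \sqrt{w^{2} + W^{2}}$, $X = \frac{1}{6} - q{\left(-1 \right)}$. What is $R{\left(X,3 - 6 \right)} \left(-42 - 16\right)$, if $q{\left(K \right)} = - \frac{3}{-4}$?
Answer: $- \frac{29 \sqrt{1345}}{6} \approx -177.26$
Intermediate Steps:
$q{\left(K \right)} = \frac{3}{4}$ ($q{\left(K \right)} = \left(-3\right) \left(- \frac{1}{4}\right) = \frac{3}{4}$)
$X = - \frac{7}{12}$ ($X = \frac{1}{6} - \frac{3}{4} = - \frac{7}{12} \approx -0.58333$)
$R{\left(w,W \right)} = \sqrt{W^{2} + w^{2}}$
$R{\left(X,3 - 6 \right)} \left(-42 - 16\right) = \sqrt{\left(3 - 6\right)^{2} + \left(- \frac{7}{12}\right)^{2}} \left(-42 - 16\right) = \sqrt{\left(3 - 6\right)^{2} + \frac{49}{144}} \left(-58\right) = \sqrt{\left(-3\right)^{2} + \frac{49}{144}} \left(-58\right) = \sqrt{9 + \frac{49}{144}} \left(-58\right) = \sqrt{\frac{1345}{144}} \left(-58\right) = \frac{\sqrt{1345}}{12} \left(-58\right) = - \frac{29 \sqrt{1345}}{6}$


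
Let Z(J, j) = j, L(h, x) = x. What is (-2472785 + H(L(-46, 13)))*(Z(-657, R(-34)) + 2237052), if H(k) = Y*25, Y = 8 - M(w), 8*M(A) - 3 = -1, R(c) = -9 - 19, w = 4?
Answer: -5531245968440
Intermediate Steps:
R(c) = -28
M(A) = ¼ (M(A) = 3/8 + (⅛)*(-1) = 3/8 - ⅛ = ¼)
Y = 31/4 (Y = 8 - 1*¼ = 8 - ¼ = 31/4 ≈ 7.7500)
H(k) = 775/4 (H(k) = (31/4)*25 = 775/4)
(-2472785 + H(L(-46, 13)))*(Z(-657, R(-34)) + 2237052) = (-2472785 + 775/4)*(-28 + 2237052) = -9890365/4*2237024 = -5531245968440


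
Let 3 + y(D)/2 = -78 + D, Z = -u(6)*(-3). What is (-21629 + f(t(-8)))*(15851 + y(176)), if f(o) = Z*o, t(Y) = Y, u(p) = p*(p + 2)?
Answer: -365430021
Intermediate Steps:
u(p) = p*(2 + p)
Z = 144 (Z = -6*(2 + 6)*(-3) = -6*8*(-3) = -48*(-3) = -1*(-144) = 144)
y(D) = -162 + 2*D (y(D) = -6 + 2*(-78 + D) = -6 + (-156 + 2*D) = -162 + 2*D)
f(o) = 144*o
(-21629 + f(t(-8)))*(15851 + y(176)) = (-21629 + 144*(-8))*(15851 + (-162 + 2*176)) = (-21629 - 1152)*(15851 + (-162 + 352)) = -22781*(15851 + 190) = -22781*16041 = -365430021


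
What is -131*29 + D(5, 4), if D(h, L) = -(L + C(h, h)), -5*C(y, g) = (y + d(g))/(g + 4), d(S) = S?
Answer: -34225/9 ≈ -3802.8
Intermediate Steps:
C(y, g) = -(g + y)/(5*(4 + g)) (C(y, g) = -(y + g)/(5*(g + 4)) = -(g + y)/(5*(4 + g)))
D(h, L) = -L + 2*h/(5*(4 + h)) (D(h, L) = -(L + (-h - h)/(5*(4 + h))) = -(L + (-2*h)/(5*(4 + h))) = -(L - 2*h/(5*(4 + h))) = -L + 2*h/(5*(4 + h)))
-131*29 + D(5, 4) = -131*29 + ((⅖)*5 - 1*4*(4 + 5))/(4 + 5) = -3799 + (2 - 1*4*9)/9 = -3799 + (2 - 36)/9 = -3799 + (⅑)*(-34) = -3799 - 34/9 = -34225/9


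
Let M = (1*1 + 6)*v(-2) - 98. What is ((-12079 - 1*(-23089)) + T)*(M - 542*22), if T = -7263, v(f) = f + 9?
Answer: -44862831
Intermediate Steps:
v(f) = 9 + f
M = -49 (M = (1*1 + 6)*(9 - 2) - 98 = (1 + 6)*7 - 98 = 7*7 - 98 = 49 - 98 = -49)
((-12079 - 1*(-23089)) + T)*(M - 542*22) = ((-12079 - 1*(-23089)) - 7263)*(-49 - 542*22) = ((-12079 + 23089) - 7263)*(-49 - 11924) = (11010 - 7263)*(-11973) = 3747*(-11973) = -44862831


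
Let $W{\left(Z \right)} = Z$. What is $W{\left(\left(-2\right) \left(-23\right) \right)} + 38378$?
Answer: $38424$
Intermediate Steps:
$W{\left(\left(-2\right) \left(-23\right) \right)} + 38378 = \left(-2\right) \left(-23\right) + 38378 = 46 + 38378 = 38424$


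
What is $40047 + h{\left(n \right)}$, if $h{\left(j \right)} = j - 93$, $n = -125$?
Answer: $39829$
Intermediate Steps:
$h{\left(j \right)} = -93 + j$ ($h{\left(j \right)} = j - 93 = -93 + j$)
$40047 + h{\left(n \right)} = 40047 - 218 = 39829$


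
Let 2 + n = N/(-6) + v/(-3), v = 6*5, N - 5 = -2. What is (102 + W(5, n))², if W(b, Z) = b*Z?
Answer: 6241/4 ≈ 1560.3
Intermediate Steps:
N = 3 (N = 5 - 2 = 3)
v = 30
n = -25/2 (n = -2 + (3/(-6) + 30/(-3)) = -2 + (3*(-⅙) + 30*(-⅓)) = -2 + (-½ - 10) = -2 - 21/2 = -25/2 ≈ -12.500)
W(b, Z) = Z*b
(102 + W(5, n))² = (102 - 25/2*5)² = (102 - 125/2)² = (79/2)² = 6241/4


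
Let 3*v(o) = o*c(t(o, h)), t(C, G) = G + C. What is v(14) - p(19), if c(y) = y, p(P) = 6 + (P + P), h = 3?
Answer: 106/3 ≈ 35.333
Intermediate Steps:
t(C, G) = C + G
p(P) = 6 + 2*P
v(o) = o*(3 + o)/3 (v(o) = (o*(o + 3))/3 = (o*(3 + o))/3 = o*(3 + o)/3)
v(14) - p(19) = (⅓)*14*(3 + 14) - (6 + 2*19) = (⅓)*14*17 - (6 + 38) = 238/3 - 1*44 = 238/3 - 44 = 106/3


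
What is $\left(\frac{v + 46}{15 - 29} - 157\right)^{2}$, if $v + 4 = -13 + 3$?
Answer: $\frac{1243225}{49} \approx 25372.0$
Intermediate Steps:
$v = -14$ ($v = -4 + \left(-13 + 3\right) = -4 - 10 = -14$)
$\left(\frac{v + 46}{15 - 29} - 157\right)^{2} = \left(\frac{-14 + 46}{15 - 29} - 157\right)^{2} = \left(\frac{32}{-14} - 157\right)^{2} = \left(32 \left(- \frac{1}{14}\right) - 157\right)^{2} = \left(- \frac{16}{7} - 157\right)^{2} = \left(- \frac{1115}{7}\right)^{2} = \frac{1243225}{49}$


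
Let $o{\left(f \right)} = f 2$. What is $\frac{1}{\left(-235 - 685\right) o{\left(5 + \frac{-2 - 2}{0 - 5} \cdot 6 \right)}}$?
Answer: $- \frac{1}{18032} \approx -5.5457 \cdot 10^{-5}$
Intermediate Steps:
$o{\left(f \right)} = 2 f$
$\frac{1}{\left(-235 - 685\right) o{\left(5 + \frac{-2 - 2}{0 - 5} \cdot 6 \right)}} = \frac{1}{\left(-235 - 685\right) 2 \left(5 + \frac{-2 - 2}{0 - 5} \cdot 6\right)} = \frac{1}{\left(-920\right) 2 \left(5 + - \frac{4}{-5} \cdot 6\right)} = - \frac{1}{920 \cdot 2 \left(5 + \left(-4\right) \left(- \frac{1}{5}\right) 6\right)} = - \frac{1}{920 \cdot 2 \left(5 + \frac{4}{5} \cdot 6\right)} = - \frac{1}{920 \cdot 2 \left(5 + \frac{24}{5}\right)} = - \frac{1}{920 \cdot 2 \cdot \frac{49}{5}} = - \frac{1}{920 \cdot \frac{98}{5}} = \left(- \frac{1}{920}\right) \frac{5}{98} = - \frac{1}{18032}$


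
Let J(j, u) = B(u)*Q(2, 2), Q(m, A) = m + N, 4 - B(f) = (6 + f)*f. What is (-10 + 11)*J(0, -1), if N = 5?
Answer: 63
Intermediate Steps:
B(f) = 4 - f*(6 + f) (B(f) = 4 - (6 + f)*f = 4 - f*(6 + f))
Q(m, A) = 5 + m (Q(m, A) = m + 5 = 5 + m)
J(j, u) = 28 - 42*u - 7*u² (J(j, u) = (4 - u² - 6*u)*(5 + 2) = (4 - u² - 6*u)*7 = 28 - 42*u - 7*u²)
(-10 + 11)*J(0, -1) = (-10 + 11)*(28 - 42*(-1) - 7*(-1)²) = 1*(28 + 42 - 7*1) = 1*(28 + 42 - 7) = 1*63 = 63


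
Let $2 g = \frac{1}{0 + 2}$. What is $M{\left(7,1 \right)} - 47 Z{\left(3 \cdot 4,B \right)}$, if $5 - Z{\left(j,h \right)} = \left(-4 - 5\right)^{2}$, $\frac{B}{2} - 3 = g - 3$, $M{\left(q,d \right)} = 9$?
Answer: $3581$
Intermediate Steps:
$g = \frac{1}{4}$ ($g = \frac{1}{2 \left(0 + 2\right)} = \frac{1}{2 \cdot 2} = \frac{1}{2} \cdot \frac{1}{2} = \frac{1}{4} \approx 0.25$)
$B = \frac{1}{2}$ ($B = 6 + 2 \left(\frac{1}{4} - 3\right) = 6 + 2 \left(- \frac{11}{4}\right) = 6 - \frac{11}{2} = \frac{1}{2} \approx 0.5$)
$Z{\left(j,h \right)} = -76$ ($Z{\left(j,h \right)} = 5 - \left(-4 - 5\right)^{2} = 5 - \left(-9\right)^{2} = 5 - 81 = -76$)
$M{\left(7,1 \right)} - 47 Z{\left(3 \cdot 4,B \right)} = 9 - -3572 = 9 + 3572 = 3581$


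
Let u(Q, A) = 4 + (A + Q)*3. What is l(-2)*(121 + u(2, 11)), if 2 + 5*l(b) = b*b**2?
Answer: -328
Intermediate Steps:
l(b) = -2/5 + b**3/5 (l(b) = -2/5 + (b*b**2)/5 = -2/5 + b**3/5)
u(Q, A) = 4 + 3*A + 3*Q (u(Q, A) = 4 + (3*A + 3*Q) = 4 + 3*A + 3*Q)
l(-2)*(121 + u(2, 11)) = (-2/5 + (1/5)*(-2)**3)*(121 + (4 + 3*11 + 3*2)) = (-2/5 + (1/5)*(-8))*(121 + (4 + 33 + 6)) = (-2/5 - 8/5)*(121 + 43) = -2*164 = -328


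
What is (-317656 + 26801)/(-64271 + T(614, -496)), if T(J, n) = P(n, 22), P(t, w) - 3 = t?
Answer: 290855/64764 ≈ 4.4910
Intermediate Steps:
P(t, w) = 3 + t
T(J, n) = 3 + n
(-317656 + 26801)/(-64271 + T(614, -496)) = (-317656 + 26801)/(-64271 + (3 - 496)) = -290855/(-64271 - 493) = -290855/(-64764) = -290855*(-1/64764) = 290855/64764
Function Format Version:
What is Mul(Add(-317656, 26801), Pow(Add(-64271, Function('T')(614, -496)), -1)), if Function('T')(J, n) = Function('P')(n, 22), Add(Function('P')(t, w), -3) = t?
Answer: Rational(290855, 64764) ≈ 4.4910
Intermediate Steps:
Function('P')(t, w) = Add(3, t)
Function('T')(J, n) = Add(3, n)
Mul(Add(-317656, 26801), Pow(Add(-64271, Function('T')(614, -496)), -1)) = Mul(Add(-317656, 26801), Pow(Add(-64271, Add(3, -496)), -1)) = Mul(-290855, Pow(Add(-64271, -493), -1)) = Mul(-290855, Pow(-64764, -1)) = Mul(-290855, Rational(-1, 64764)) = Rational(290855, 64764)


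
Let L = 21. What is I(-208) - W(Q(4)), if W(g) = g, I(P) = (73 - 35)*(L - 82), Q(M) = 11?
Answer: -2329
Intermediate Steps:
I(P) = -2318 (I(P) = (73 - 35)*(21 - 82) = 38*(-61) = -2318)
I(-208) - W(Q(4)) = -2318 - 1*11 = -2318 - 11 = -2329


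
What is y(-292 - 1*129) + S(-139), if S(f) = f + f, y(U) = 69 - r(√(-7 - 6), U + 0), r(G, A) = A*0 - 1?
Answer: -208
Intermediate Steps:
r(G, A) = -1 (r(G, A) = 0 - 1 = -1)
y(U) = 70 (y(U) = 69 - 1*(-1) = 69 + 1 = 70)
S(f) = 2*f
y(-292 - 1*129) + S(-139) = 70 + 2*(-139) = 70 - 278 = -208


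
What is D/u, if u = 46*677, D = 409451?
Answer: 409451/31142 ≈ 13.148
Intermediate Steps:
u = 31142
D/u = 409451/31142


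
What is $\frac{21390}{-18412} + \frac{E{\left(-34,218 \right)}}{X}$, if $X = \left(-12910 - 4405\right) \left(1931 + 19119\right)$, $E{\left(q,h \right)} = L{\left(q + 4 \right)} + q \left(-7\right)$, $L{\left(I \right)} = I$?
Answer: $- \frac{1949061768049}{1677704892250} \approx -1.1617$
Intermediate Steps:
$E{\left(q,h \right)} = 4 - 6 q$ ($E{\left(q,h \right)} = \left(q + 4\right) + q \left(-7\right) = \left(4 + q\right) - 7 q = 4 - 6 q$)
$X = -364480750$ ($X = \left(-17315\right) 21050 = -364480750$)
$\frac{21390}{-18412} + \frac{E{\left(-34,218 \right)}}{X} = \frac{21390}{-18412} + \frac{4 - -204}{-364480750} = 21390 \left(- \frac{1}{18412}\right) + \left(4 + 204\right) \left(- \frac{1}{364480750}\right) = - \frac{10695}{9206} + 208 \left(- \frac{1}{364480750}\right) = - \frac{10695}{9206} - \frac{104}{182240375} = - \frac{1949061768049}{1677704892250}$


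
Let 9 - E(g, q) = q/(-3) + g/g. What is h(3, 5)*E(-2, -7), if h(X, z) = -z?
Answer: -85/3 ≈ -28.333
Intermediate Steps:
E(g, q) = 8 + q/3 (E(g, q) = 9 - (q/(-3) + g/g) = 9 - (q*(-1/3) + 1) = 9 - (-q/3 + 1) = 9 - (1 - q/3) = 9 + (-1 + q/3) = 8 + q/3)
h(3, 5)*E(-2, -7) = (-1*5)*(8 + (1/3)*(-7)) = -5*(8 - 7/3) = -5*17/3 = -85/3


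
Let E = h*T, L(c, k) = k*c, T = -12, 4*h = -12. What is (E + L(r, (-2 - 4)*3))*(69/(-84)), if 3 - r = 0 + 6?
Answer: -1035/14 ≈ -73.929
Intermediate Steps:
h = -3 (h = (¼)*(-12) = -3)
r = -3 (r = 3 - (0 + 6) = 3 - 1*6 = 3 - 6 = -3)
L(c, k) = c*k
E = 36 (E = -3*(-12) = 36)
(E + L(r, (-2 - 4)*3))*(69/(-84)) = (36 - 3*(-2 - 4)*3)*(69/(-84)) = (36 - (-18)*3)*(69*(-1/84)) = (36 - 3*(-18))*(-23/28) = (36 + 54)*(-23/28) = 90*(-23/28) = -1035/14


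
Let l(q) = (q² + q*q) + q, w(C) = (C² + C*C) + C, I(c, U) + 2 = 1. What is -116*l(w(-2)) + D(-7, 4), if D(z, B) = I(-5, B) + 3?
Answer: -9046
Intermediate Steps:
I(c, U) = -1 (I(c, U) = -2 + 1 = -1)
D(z, B) = 2 (D(z, B) = -1 + 3 = 2)
w(C) = C + 2*C² (w(C) = (C² + C²) + C = 2*C² + C = C + 2*C²)
l(q) = q + 2*q² (l(q) = (q² + q²) + q = 2*q² + q = q + 2*q²)
-116*l(w(-2)) + D(-7, 4) = -116*(-2*(1 + 2*(-2)))*(1 + 2*(-2*(1 + 2*(-2)))) + 2 = -116*(-2*(1 - 4))*(1 + 2*(-2*(1 - 4))) + 2 = -116*(-2*(-3))*(1 + 2*(-2*(-3))) + 2 = -696*(1 + 2*6) + 2 = -696*(1 + 12) + 2 = -696*13 + 2 = -116*78 + 2 = -9048 + 2 = -9046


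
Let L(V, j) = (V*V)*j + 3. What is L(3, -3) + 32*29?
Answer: 904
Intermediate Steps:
L(V, j) = 3 + j*V² (L(V, j) = V²*j + 3 = j*V² + 3 = 3 + j*V²)
L(3, -3) + 32*29 = (3 - 3*3²) + 32*29 = (3 - 3*9) + 928 = (3 - 27) + 928 = -24 + 928 = 904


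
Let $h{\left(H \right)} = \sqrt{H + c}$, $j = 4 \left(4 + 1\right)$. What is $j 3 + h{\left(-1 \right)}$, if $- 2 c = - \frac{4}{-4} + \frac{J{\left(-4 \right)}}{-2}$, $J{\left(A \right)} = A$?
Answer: $60 + \frac{i \sqrt{10}}{2} \approx 60.0 + 1.5811 i$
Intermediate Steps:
$c = - \frac{3}{2}$ ($c = - \frac{- \frac{4}{-4} - \frac{4}{-2}}{2} = - \frac{\left(-4\right) \left(- \frac{1}{4}\right) - -2}{2} = - \frac{1 + 2}{2} = \left(- \frac{1}{2}\right) 3 = - \frac{3}{2} \approx -1.5$)
$j = 20$ ($j = 4 \cdot 5 = 20$)
$h{\left(H \right)} = \sqrt{- \frac{3}{2} + H}$ ($h{\left(H \right)} = \sqrt{H - \frac{3}{2}} = \sqrt{- \frac{3}{2} + H}$)
$j 3 + h{\left(-1 \right)} = 20 \cdot 3 + \frac{\sqrt{-6 + 4 \left(-1\right)}}{2} = 60 + \frac{\sqrt{-6 - 4}}{2} = 60 + \frac{\sqrt{-10}}{2} = 60 + \frac{i \sqrt{10}}{2}$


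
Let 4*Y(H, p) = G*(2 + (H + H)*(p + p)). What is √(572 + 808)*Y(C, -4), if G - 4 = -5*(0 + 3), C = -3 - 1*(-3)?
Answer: -11*√345 ≈ -204.32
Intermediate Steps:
C = 0 (C = -3 + 3 = 0)
G = -11 (G = 4 - 5*(0 + 3) = 4 - 5*3 = 4 - 15 = -11)
Y(H, p) = -11/2 - 11*H*p (Y(H, p) = (-11*(2 + (H + H)*(p + p)))/4 = (-11*(2 + (2*H)*(2*p)))/4 = (-11*(2 + 4*H*p))/4 = (-22 - 44*H*p)/4 = -11/2 - 11*H*p)
√(572 + 808)*Y(C, -4) = √(572 + 808)*(-11/2 - 11*0*(-4)) = √1380*(-11/2 + 0) = (2*√345)*(-11/2) = -11*√345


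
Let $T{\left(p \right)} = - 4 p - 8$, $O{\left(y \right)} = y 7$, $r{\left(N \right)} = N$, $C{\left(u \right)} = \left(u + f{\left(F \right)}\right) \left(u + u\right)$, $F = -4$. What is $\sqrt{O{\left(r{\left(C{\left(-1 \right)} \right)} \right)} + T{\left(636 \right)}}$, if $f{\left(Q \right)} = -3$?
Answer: $8 i \sqrt{39} \approx 49.96 i$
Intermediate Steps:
$C{\left(u \right)} = 2 u \left(-3 + u\right)$ ($C{\left(u \right)} = \left(u - 3\right) \left(u + u\right) = \left(-3 + u\right) 2 u = 2 u \left(-3 + u\right)$)
$O{\left(y \right)} = 7 y$
$T{\left(p \right)} = -8 - 4 p$
$\sqrt{O{\left(r{\left(C{\left(-1 \right)} \right)} \right)} + T{\left(636 \right)}} = \sqrt{7 \cdot 2 \left(-1\right) \left(-3 - 1\right) - 2552} = \sqrt{7 \cdot 2 \left(-1\right) \left(-4\right) - 2552} = \sqrt{7 \cdot 8 - 2552} = \sqrt{56 - 2552} = \sqrt{-2496} = 8 i \sqrt{39}$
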